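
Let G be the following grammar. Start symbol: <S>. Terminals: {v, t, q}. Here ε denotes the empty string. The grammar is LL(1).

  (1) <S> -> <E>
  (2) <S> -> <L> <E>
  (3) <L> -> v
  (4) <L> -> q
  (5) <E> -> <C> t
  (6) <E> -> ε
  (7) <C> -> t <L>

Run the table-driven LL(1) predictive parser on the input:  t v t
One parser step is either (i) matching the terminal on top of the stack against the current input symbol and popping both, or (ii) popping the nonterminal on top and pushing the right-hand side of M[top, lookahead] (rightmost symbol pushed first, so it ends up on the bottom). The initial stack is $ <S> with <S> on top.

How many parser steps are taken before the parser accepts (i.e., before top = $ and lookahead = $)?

7

step 1: stack=$ <S>  input=t v t $  — expand <S> -> <E>
step 2: stack=$ <E>  input=t v t $  — expand <E> -> <C> t
step 3: stack=$ t <C>  input=t v t $  — expand <C> -> t <L>
step 4: stack=$ t <L> t  input=t v t $  — match t
step 5: stack=$ t <L>  input=v t $  — expand <L> -> v
step 6: stack=$ t v  input=v t $  — match v
step 7: stack=$ t  input=t $  — match t
Accept reached after 7 steps.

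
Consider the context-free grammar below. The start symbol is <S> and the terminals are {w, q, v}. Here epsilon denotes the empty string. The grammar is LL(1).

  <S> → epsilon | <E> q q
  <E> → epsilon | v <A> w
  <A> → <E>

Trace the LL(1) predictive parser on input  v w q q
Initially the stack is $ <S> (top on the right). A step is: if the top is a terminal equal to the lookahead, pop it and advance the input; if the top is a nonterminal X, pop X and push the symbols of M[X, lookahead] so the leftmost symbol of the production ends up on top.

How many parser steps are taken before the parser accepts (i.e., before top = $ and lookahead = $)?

step 1: stack=$ <S>  input=v w q q $  — expand <S> → <E> q q
step 2: stack=$ q q <E>  input=v w q q $  — expand <E> → v <A> w
step 3: stack=$ q q w <A> v  input=v w q q $  — match v
step 4: stack=$ q q w <A>  input=w q q $  — expand <A> → <E>
step 5: stack=$ q q w <E>  input=w q q $  — expand <E> → epsilon
step 6: stack=$ q q w  input=w q q $  — match w
step 7: stack=$ q q  input=q q $  — match q
step 8: stack=$ q  input=q $  — match q
Accept reached after 8 steps.

8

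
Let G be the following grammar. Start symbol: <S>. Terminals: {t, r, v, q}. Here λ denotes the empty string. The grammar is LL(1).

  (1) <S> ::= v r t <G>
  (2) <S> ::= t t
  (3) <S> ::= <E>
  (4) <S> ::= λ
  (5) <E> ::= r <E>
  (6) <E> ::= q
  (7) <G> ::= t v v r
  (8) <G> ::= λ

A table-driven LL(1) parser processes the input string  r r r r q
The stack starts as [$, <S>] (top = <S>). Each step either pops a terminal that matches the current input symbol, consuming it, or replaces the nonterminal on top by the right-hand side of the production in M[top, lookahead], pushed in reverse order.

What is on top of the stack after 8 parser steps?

step 1: stack=$ <S>  input=r r r r q $  — expand <S> ::= <E>
step 2: stack=$ <E>  input=r r r r q $  — expand <E> ::= r <E>
step 3: stack=$ <E> r  input=r r r r q $  — match r
step 4: stack=$ <E>  input=r r r q $  — expand <E> ::= r <E>
step 5: stack=$ <E> r  input=r r r q $  — match r
step 6: stack=$ <E>  input=r r q $  — expand <E> ::= r <E>
step 7: stack=$ <E> r  input=r r q $  — match r
step 8: stack=$ <E>  input=r q $  — expand <E> ::= r <E>
Stack after step 8: $ <E> r (top = r).

r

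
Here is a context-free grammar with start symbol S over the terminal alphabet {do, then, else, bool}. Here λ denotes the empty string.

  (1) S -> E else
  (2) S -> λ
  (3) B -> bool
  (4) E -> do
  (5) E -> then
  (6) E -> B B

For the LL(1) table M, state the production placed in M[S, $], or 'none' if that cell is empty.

S -> λ

FIRST(B): from B->bool we get {bool}. So FIRST(B) = {bool}.
FIRST(E): from E->do we get {do}; from E->then we get {then}; from E->B B we get {bool}. So FIRST(E) = {bool, do, then}.
FIRST(S): from S->E else we get {bool, do, then}; from S->λ we get {λ}. So FIRST(S) = {λ, bool, do, then}.
FOLLOW(S) includes $ since S is the start symbol.
FOLLOW(S): S appears on no right-hand side. Thus FOLLOW(S) = {$}.
For S -> E else: FIRST(E else) = {bool, do, then}, so it goes in M[S, t] for t ∈ {bool, do, then}.
For S -> λ: FIRST(λ) = {λ}, so it goes in M[S, t] for t ∈ {}; since λ ∈ FIRST, also for every t ∈ FOLLOW(S) = {$}.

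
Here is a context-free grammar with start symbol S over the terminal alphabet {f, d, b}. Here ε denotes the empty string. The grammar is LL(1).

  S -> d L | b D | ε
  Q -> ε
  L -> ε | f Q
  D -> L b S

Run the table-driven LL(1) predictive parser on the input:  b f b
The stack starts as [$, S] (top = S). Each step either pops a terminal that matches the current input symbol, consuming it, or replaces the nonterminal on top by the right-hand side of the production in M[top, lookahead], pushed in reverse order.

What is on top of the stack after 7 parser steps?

step 1: stack=$ S  input=b f b $  — expand S -> b D
step 2: stack=$ D b  input=b f b $  — match b
step 3: stack=$ D  input=f b $  — expand D -> L b S
step 4: stack=$ S b L  input=f b $  — expand L -> f Q
step 5: stack=$ S b Q f  input=f b $  — match f
step 6: stack=$ S b Q  input=b $  — expand Q -> ε
step 7: stack=$ S b  input=b $  — match b
Stack after step 7: $ S (top = S).

S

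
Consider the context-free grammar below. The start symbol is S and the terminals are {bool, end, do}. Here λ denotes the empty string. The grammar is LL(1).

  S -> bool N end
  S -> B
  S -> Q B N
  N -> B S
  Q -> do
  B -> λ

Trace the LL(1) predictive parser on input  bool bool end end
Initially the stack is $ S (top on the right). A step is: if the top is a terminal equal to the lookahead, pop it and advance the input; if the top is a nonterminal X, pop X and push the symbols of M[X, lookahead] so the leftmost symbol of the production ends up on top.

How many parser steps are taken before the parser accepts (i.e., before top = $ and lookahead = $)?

12

      Stack             Input                Action
   1  $ S               bool bool end end $  expand S -> bool N end
   2  $ end N bool      bool bool end end $  match bool
   3  $ end N           bool end end $       expand N -> B S
   4  $ end S B         bool end end $       expand B -> λ
   5  $ end S           bool end end $       expand S -> bool N end
   6  $ end end N bool  bool end end $       match bool
   7  $ end end N       end end $            expand N -> B S
   8  $ end end S B     end end $            expand B -> λ
   9  $ end end S       end end $            expand S -> B
  10  $ end end B       end end $            expand B -> λ
  11  $ end end         end end $            match end
  12  $ end             end $                match end
Accept reached after 12 steps.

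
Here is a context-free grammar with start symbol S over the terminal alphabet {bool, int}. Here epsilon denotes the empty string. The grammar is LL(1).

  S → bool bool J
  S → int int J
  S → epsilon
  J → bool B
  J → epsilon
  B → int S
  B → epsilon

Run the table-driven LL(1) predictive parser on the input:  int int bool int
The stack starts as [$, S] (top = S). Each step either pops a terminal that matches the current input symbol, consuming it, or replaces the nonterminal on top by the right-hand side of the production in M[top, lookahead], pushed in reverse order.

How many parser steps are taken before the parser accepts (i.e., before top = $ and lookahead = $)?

8

step 1: stack=$ S  input=int int bool int $  — expand S → int int J
step 2: stack=$ J int int  input=int int bool int $  — match int
step 3: stack=$ J int  input=int bool int $  — match int
step 4: stack=$ J  input=bool int $  — expand J → bool B
step 5: stack=$ B bool  input=bool int $  — match bool
step 6: stack=$ B  input=int $  — expand B → int S
step 7: stack=$ S int  input=int $  — match int
step 8: stack=$ S  input=$  — expand S → epsilon
Accept reached after 8 steps.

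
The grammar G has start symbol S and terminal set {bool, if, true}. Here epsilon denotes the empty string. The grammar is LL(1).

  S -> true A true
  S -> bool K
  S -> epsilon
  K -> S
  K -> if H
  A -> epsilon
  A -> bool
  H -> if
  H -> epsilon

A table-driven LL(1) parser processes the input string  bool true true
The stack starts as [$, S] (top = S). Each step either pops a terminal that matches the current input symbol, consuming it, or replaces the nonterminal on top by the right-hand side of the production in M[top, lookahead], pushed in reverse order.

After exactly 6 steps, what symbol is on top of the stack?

     Stack          Input             Action
  1  $ S            bool true true $  expand S -> bool K
  2  $ K bool       bool true true $  match bool
  3  $ K            true true $       expand K -> S
  4  $ S            true true $       expand S -> true A true
  5  $ true A true  true true $       match true
  6  $ true A       true $            expand A -> epsilon
Stack after step 6: $ true (top = true).

true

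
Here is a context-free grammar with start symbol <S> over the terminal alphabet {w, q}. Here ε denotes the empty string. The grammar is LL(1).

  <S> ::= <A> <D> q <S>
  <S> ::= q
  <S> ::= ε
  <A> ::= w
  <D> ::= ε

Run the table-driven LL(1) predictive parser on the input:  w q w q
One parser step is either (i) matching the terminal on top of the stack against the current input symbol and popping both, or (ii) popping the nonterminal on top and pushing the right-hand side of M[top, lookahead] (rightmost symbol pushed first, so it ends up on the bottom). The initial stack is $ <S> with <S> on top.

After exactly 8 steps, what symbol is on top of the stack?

     Stack            Input      Action
  1  $ <S>            w q w q $  expand <S> ::= <A> <D> q <S>
  2  $ <S> q <D> <A>  w q w q $  expand <A> ::= w
  3  $ <S> q <D> w    w q w q $  match w
  4  $ <S> q <D>      q w q $    expand <D> ::= ε
  5  $ <S> q          q w q $    match q
  6  $ <S>            w q $      expand <S> ::= <A> <D> q <S>
  7  $ <S> q <D> <A>  w q $      expand <A> ::= w
  8  $ <S> q <D> w    w q $      match w
Stack after step 8: $ <S> q <D> (top = <D>).

<D>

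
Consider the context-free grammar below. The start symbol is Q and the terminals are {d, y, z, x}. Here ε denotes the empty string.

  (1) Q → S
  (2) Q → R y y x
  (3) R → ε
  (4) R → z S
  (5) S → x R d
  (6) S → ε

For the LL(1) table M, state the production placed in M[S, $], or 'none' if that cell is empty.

FIRST(R) = {ε, z}
FIRST(S) = {ε, x}
FIRST(Q) = {ε, x, y, z}  (via S, R y y x)
FOLLOW(Q) includes $ since Q is the start symbol.
FOLLOW(Q): Q appears on no right-hand side. Thus FOLLOW(Q) = {$}.
FOLLOW(R): in Q→R y y x, R is followed by y y x with FIRST {y}; in S→x R d, R is followed by d with FIRST {d}. Thus FOLLOW(R) = {d, y}.
FOLLOW(S): in Q→S, the suffix after S is empty, so FOLLOW(S) ⊇ FOLLOW(Q) = {$}; in R→z S, the suffix after S is empty, so FOLLOW(S) ⊇ FOLLOW(R) = {d, y}. Thus FOLLOW(S) = {$, d, y}.
For S → x R d: FIRST(x R d) = {x}, so it goes in M[S, t] for t ∈ {x}.
For S → ε: FIRST(ε) = {ε}, so it goes in M[S, t] for t ∈ {}; since ε ∈ FIRST, also for every t ∈ FOLLOW(S) = {$, d, y}.

S → ε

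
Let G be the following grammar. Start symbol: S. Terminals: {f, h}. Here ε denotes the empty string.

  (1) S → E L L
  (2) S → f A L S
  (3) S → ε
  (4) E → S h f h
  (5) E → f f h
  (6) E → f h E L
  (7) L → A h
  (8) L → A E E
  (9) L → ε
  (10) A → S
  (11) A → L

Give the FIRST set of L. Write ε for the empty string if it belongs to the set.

{ε, f, h}

FIRST(S) = {ε, f, h}  (via E L L)
FIRST(E) = {f, h}  (via S h f h)
FIRST(L) = {ε, f, h}  (via A h, A E E)
FIRST(A) = {ε, f, h}  (via S, L)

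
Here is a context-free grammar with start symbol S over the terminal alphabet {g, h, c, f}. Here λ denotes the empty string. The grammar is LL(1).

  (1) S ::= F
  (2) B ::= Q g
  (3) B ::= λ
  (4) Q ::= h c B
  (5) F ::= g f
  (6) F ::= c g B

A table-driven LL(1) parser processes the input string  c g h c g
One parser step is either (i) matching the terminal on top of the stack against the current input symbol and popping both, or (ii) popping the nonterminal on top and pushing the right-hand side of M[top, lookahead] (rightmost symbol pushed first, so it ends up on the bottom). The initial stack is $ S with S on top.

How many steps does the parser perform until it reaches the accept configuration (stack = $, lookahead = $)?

      Stack      Input        Action
   1  $ S        c g h c g $  expand S ::= F
   2  $ F        c g h c g $  expand F ::= c g B
   3  $ B g c    c g h c g $  match c
   4  $ B g      g h c g $    match g
   5  $ B        h c g $      expand B ::= Q g
   6  $ g Q      h c g $      expand Q ::= h c B
   7  $ g B c h  h c g $      match h
   8  $ g B c    c g $        match c
   9  $ g B      g $          expand B ::= λ
  10  $ g        g $          match g
Accept reached after 10 steps.

10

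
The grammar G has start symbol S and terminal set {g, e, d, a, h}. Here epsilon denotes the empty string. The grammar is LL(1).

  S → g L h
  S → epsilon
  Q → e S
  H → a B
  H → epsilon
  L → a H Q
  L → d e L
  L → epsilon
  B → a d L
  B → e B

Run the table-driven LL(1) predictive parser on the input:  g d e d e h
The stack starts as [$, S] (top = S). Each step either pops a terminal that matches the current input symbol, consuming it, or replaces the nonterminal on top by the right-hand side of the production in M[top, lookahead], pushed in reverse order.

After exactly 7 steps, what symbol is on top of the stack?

e

step 1: stack=$ S  input=g d e d e h $  — expand S → g L h
step 2: stack=$ h L g  input=g d e d e h $  — match g
step 3: stack=$ h L  input=d e d e h $  — expand L → d e L
step 4: stack=$ h L e d  input=d e d e h $  — match d
step 5: stack=$ h L e  input=e d e h $  — match e
step 6: stack=$ h L  input=d e h $  — expand L → d e L
step 7: stack=$ h L e d  input=d e h $  — match d
Stack after step 7: $ h L e (top = e).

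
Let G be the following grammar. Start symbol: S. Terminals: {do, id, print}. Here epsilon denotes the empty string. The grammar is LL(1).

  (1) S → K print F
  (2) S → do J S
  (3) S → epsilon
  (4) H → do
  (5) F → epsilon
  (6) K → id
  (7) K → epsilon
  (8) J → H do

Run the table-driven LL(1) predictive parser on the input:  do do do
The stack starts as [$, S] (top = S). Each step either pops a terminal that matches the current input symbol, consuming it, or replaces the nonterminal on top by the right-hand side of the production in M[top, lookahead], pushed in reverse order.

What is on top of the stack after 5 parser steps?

do

     Stack      Input       Action
  1  $ S        do do do $  expand S → do J S
  2  $ S J do   do do do $  match do
  3  $ S J      do do $     expand J → H do
  4  $ S do H   do do $     expand H → do
  5  $ S do do  do do $     match do
Stack after step 5: $ S do (top = do).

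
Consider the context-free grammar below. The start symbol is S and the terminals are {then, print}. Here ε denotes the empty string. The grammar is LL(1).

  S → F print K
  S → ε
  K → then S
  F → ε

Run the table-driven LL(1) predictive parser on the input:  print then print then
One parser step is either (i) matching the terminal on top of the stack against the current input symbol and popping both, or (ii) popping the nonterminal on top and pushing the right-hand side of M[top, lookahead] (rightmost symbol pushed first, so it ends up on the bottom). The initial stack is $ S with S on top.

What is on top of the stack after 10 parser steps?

S

      Stack        Input                    Action
   1  $ S          print then print then $  expand S → F print K
   2  $ K print F  print then print then $  expand F → ε
   3  $ K print    print then print then $  match print
   4  $ K          then print then $        expand K → then S
   5  $ S then     then print then $        match then
   6  $ S          print then $             expand S → F print K
   7  $ K print F  print then $             expand F → ε
   8  $ K print    print then $             match print
   9  $ K          then $                   expand K → then S
  10  $ S then     then $                   match then
Stack after step 10: $ S (top = S).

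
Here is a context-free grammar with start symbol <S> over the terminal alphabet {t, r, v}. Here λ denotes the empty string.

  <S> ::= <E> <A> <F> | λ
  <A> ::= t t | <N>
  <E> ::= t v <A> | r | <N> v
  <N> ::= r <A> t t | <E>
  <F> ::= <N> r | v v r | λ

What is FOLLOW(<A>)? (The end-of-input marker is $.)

FIRST(<S>) = {λ, r, t}  (via <E> <A> <F>)
FIRST(<A>) = {r, t}  (via <N>)
FIRST(<E>) = {r, t}  (via <N> v)
FIRST(<N>) = {r, t}  (via <E>)
FIRST(<F>) = {λ, r, t, v}  (via <N> r)
FOLLOW(<S>) includes $ since <S> is the start symbol.
FOLLOW(<S>): <S> appears on no right-hand side. Thus FOLLOW(<S>) = {$}.
FOLLOW(<F>): in <S>::=<E> <A> <F>, the suffix after <F> is empty, so FOLLOW(<F>) ⊇ FOLLOW(<S>) = {$}. Thus FOLLOW(<F>) = {$}.
FOLLOW(<A>): in <S>::=<E> <A> <F>, <A> is followed by <F> with FIRST {λ, r, t, v}; in <S>::=<E> <A> <F>, the suffix after <A> is nullable, so FOLLOW(<A>) ⊇ FOLLOW(<S>) = {$}; in <E>::=t v <A>, the suffix after <A> is empty, so FOLLOW(<A>) ⊇ FOLLOW(<E>) = {$, r, t, v}; in <N>::=r <A> t t, <A> is followed by t t with FIRST {t}. Thus FOLLOW(<A>) = {$, r, t, v}.
FOLLOW(<N>): in <A>::=<N>, the suffix after <N> is empty, so FOLLOW(<N>) ⊇ FOLLOW(<A>) = {$, r, t, v}; in <E>::=<N> v, <N> is followed by v with FIRST {v}; in <F>::=<N> r, <N> is followed by r with FIRST {r}. Thus FOLLOW(<N>) = {$, r, t, v}.
FOLLOW(<E>): in <S>::=<E> <A> <F>, <E> is followed by <A> <F> with FIRST {r, t}; in <N>::=<E>, the suffix after <E> is empty, so FOLLOW(<E>) ⊇ FOLLOW(<N>) = {$, r, t, v}. Thus FOLLOW(<E>) = {$, r, t, v}.

{$, r, t, v}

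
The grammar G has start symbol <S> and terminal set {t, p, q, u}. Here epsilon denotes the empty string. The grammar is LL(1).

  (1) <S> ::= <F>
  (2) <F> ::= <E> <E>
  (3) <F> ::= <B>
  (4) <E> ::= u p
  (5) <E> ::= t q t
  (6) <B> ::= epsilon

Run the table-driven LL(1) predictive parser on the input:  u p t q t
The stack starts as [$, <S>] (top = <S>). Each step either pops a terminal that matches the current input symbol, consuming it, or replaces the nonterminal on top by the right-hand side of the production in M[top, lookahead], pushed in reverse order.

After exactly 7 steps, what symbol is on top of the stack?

     Stack      Input        Action
  1  $ <S>      u p t q t $  expand <S> ::= <F>
  2  $ <F>      u p t q t $  expand <F> ::= <E> <E>
  3  $ <E> <E>  u p t q t $  expand <E> ::= u p
  4  $ <E> p u  u p t q t $  match u
  5  $ <E> p    p t q t $    match p
  6  $ <E>      t q t $      expand <E> ::= t q t
  7  $ t q t    t q t $      match t
Stack after step 7: $ t q (top = q).

q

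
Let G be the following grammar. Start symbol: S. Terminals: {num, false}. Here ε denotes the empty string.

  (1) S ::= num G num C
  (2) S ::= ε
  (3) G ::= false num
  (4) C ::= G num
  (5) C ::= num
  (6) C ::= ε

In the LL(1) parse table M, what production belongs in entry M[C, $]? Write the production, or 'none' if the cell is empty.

C ::= ε

FIRST(S): from S::=num G num C we get {num}; from S::=ε we get {ε}. So FIRST(S) = {ε, num}.
FIRST(G): from G::=false num we get {false}. So FIRST(G) = {false}.
FIRST(C): from C::=G num we get {false}; from C::=num we get {num}; from C::=ε we get {ε}. So FIRST(C) = {ε, false, num}.
FOLLOW(S) includes $ since S is the start symbol.
FOLLOW(S): S appears on no right-hand side. Thus FOLLOW(S) = {$}.
FOLLOW(C): in S::=num G num C, the suffix after C is empty, so FOLLOW(C) ⊇ FOLLOW(S) = {$}. Thus FOLLOW(C) = {$}.
For C ::= G num: FIRST(G num) = {false}, so it goes in M[C, t] for t ∈ {false}.
For C ::= num: FIRST(num) = {num}, so it goes in M[C, t] for t ∈ {num}.
For C ::= ε: FIRST(ε) = {ε}, so it goes in M[C, t] for t ∈ {}; since ε ∈ FIRST, also for every t ∈ FOLLOW(C) = {$}.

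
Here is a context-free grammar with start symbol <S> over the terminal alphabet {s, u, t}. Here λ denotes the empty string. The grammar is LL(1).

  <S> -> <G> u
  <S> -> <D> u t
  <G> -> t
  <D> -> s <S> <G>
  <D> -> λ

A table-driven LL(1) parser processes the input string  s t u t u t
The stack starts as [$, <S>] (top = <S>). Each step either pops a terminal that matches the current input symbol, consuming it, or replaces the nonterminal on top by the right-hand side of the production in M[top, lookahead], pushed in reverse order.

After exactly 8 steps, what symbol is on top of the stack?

t

     Stack            Input          Action
  1  $ <S>            s t u t u t $  expand <S> -> <D> u t
  2  $ t u <D>        s t u t u t $  expand <D> -> s <S> <G>
  3  $ t u <G> <S> s  s t u t u t $  match s
  4  $ t u <G> <S>    t u t u t $    expand <S> -> <G> u
  5  $ t u <G> u <G>  t u t u t $    expand <G> -> t
  6  $ t u <G> u t    t u t u t $    match t
  7  $ t u <G> u      u t u t $      match u
  8  $ t u <G>        t u t $        expand <G> -> t
Stack after step 8: $ t u t (top = t).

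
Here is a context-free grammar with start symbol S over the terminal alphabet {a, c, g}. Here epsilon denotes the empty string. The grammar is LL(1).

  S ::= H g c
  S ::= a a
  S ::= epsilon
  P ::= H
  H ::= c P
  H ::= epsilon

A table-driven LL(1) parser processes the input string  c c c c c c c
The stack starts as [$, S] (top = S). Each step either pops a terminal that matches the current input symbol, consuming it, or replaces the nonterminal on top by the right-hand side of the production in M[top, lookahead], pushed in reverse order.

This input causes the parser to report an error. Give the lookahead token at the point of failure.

$

      Stack      Input            Action
   1  $ S        c c c c c c c $  expand S ::= H g c
   2  $ c g H    c c c c c c c $  expand H ::= c P
   3  $ c g P c  c c c c c c c $  match c
   4  $ c g P    c c c c c c $    expand P ::= H
   5  $ c g H    c c c c c c $    expand H ::= c P
   6  $ c g P c  c c c c c c $    match c
   7  $ c g P    c c c c c $      expand P ::= H
   8  $ c g H    c c c c c $      expand H ::= c P
   9  $ c g P c  c c c c c $      match c
  10  $ c g P    c c c c $        expand P ::= H
  11  $ c g H    c c c c $        expand H ::= c P
  12  $ c g P c  c c c c $        match c
  13  $ c g P    c c c $          expand P ::= H
  14  $ c g H    c c c $          expand H ::= c P
  15  $ c g P c  c c c $          match c
  16  $ c g P    c c $            expand P ::= H
  17  $ c g H    c c $            expand H ::= c P
  18  $ c g P c  c c $            match c
  19  $ c g P    c $              expand P ::= H
  20  $ c g H    c $              expand H ::= c P
  21  $ c g P c  c $              match c
  22  $ c g P    $                error: M[P, $] is empty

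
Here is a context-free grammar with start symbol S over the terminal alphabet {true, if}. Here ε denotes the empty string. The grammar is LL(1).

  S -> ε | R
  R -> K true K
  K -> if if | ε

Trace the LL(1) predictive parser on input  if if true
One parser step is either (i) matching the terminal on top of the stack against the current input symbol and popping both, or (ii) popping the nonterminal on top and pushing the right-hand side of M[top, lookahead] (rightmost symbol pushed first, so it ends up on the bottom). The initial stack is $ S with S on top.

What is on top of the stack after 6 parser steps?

step 1: stack=$ S  input=if if true $  — expand S -> R
step 2: stack=$ R  input=if if true $  — expand R -> K true K
step 3: stack=$ K true K  input=if if true $  — expand K -> if if
step 4: stack=$ K true if if  input=if if true $  — match if
step 5: stack=$ K true if  input=if true $  — match if
step 6: stack=$ K true  input=true $  — match true
Stack after step 6: $ K (top = K).

K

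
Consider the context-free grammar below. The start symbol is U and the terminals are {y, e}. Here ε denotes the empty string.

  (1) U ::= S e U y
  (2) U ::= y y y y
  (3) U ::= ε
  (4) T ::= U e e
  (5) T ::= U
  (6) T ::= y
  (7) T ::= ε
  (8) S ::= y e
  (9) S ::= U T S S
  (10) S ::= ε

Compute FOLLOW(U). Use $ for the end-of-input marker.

{$, e, y}

FIRST(U): from U::=S e U y we get {e, y}; from U::=y y y y we get {y}; from U::=ε we get {ε}. So FIRST(U) = {ε, e, y}.
FIRST(T): from T::=U e e we get {e, y}; from T::=U we get {ε, e, y}; from T::=y we get {y}; from T::=ε we get {ε}. So FIRST(T) = {ε, e, y}.
FIRST(S): from S::=y e we get {y}; from S::=U T S S we get {ε, e, y}; from S::=ε we get {ε}. So FIRST(S) = {ε, e, y}.
FOLLOW(U) includes $ since U is the start symbol.
FOLLOW(S): in U::=S e U y, S is followed by e U y with FIRST {e}; in S::=U T S S (occurrence 1), S is followed by S with FIRST {ε, e, y}; in S::=U T S S (occurrence 1), the suffix after S is nullable (adds nothing new); in S::=U T S S (occurrence 2), the suffix after S is empty (adds nothing new). Thus FOLLOW(S) = {e, y}.
FOLLOW(T): in S::=U T S S, T is followed by S S with FIRST {ε, e, y}; in S::=U T S S, the suffix after T is nullable, so FOLLOW(T) ⊇ FOLLOW(S) = {e, y}. Thus FOLLOW(T) = {e, y}.
FOLLOW(U): in U::=S e U y, U is followed by y with FIRST {y}; in T::=U e e, U is followed by e e with FIRST {e}; in T::=U, the suffix after U is empty, so FOLLOW(U) ⊇ FOLLOW(T) = {e, y}; in S::=U T S S, U is followed by T S S with FIRST {ε, e, y}; in S::=U T S S, the suffix after U is nullable, so FOLLOW(U) ⊇ FOLLOW(S) = {e, y}. Thus FOLLOW(U) = {$, e, y}.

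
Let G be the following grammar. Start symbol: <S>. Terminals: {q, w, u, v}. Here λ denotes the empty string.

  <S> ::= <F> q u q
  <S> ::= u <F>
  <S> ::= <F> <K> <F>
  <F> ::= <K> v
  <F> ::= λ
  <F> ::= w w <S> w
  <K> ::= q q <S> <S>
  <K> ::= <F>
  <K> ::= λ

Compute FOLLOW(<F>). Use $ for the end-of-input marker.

FIRST(<S>) = {λ, q, u, v, w}  (via <F> q u q, <F> <K> <F>)
FIRST(<F>) = {λ, q, v, w}  (via <K> v)
FIRST(<K>) = {λ, q, v, w}  (via <F>)
FOLLOW(<S>) includes $ since <S> is the start symbol.
FOLLOW(<S>): in <F>::=w w <S> w, <S> is followed by w with FIRST {w}; in <K>::=q q <S> <S> (occurrence 1), <S> is followed by <S> with FIRST {λ, q, u, v, w}; in <K>::=q q <S> <S> (occurrence 1), the suffix after <S> is nullable, so FOLLOW(<S>) ⊇ FOLLOW(<K>) = {$, q, u, v, w}; in <K>::=q q <S> <S> (occurrence 2), the suffix after <S> is empty, so FOLLOW(<S>) ⊇ FOLLOW(<K>) = {$, q, u, v, w}. Thus FOLLOW(<S>) = {$, q, u, v, w}.
FOLLOW(<K>): in <S>::=<F> <K> <F>, <K> is followed by <F> with FIRST {λ, q, v, w}; in <S>::=<F> <K> <F>, the suffix after <K> is nullable, so FOLLOW(<K>) ⊇ FOLLOW(<S>) = {$, q, u, v, w}; in <F>::=<K> v, <K> is followed by v with FIRST {v}. Thus FOLLOW(<K>) = {$, q, u, v, w}.
FOLLOW(<F>): in <S>::=<F> q u q, <F> is followed by q u q with FIRST {q}; in <S>::=u <F>, the suffix after <F> is empty, so FOLLOW(<F>) ⊇ FOLLOW(<S>) = {$, q, u, v, w}; in <S>::=<F> <K> <F> (occurrence 1), <F> is followed by <K> <F> with FIRST {λ, q, v, w}; in <S>::=<F> <K> <F> (occurrence 1), the suffix after <F> is nullable, so FOLLOW(<F>) ⊇ FOLLOW(<S>) = {$, q, u, v, w}; in <S>::=<F> <K> <F> (occurrence 2), the suffix after <F> is empty, so FOLLOW(<F>) ⊇ FOLLOW(<S>) = {$, q, u, v, w}; in <K>::=<F>, the suffix after <F> is empty, so FOLLOW(<F>) ⊇ FOLLOW(<K>) = {$, q, u, v, w}. Thus FOLLOW(<F>) = {$, q, u, v, w}.

{$, q, u, v, w}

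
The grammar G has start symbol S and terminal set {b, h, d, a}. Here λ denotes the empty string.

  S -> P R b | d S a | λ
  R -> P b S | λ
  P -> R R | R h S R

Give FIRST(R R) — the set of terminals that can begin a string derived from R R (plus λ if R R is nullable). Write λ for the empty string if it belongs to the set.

{λ, b, h}

FIRST(S): from S->P R b we get {b, h}; from S->d S a we get {d}; from S->λ we get {λ}. So FIRST(S) = {λ, b, d, h}.
FIRST(R): from R->P b S we get {b, h}; from R->λ we get {λ}. So FIRST(R) = {λ, b, h}.
FIRST(P): from P->R R we get {λ, b, h}; from P->R h S R we get {b, h}. So FIRST(P) = {λ, b, h}.
FIRST(R R): take FIRST of each symbol in turn, carrying on past any symbol whose FIRST contains λ; result {λ, b, h}.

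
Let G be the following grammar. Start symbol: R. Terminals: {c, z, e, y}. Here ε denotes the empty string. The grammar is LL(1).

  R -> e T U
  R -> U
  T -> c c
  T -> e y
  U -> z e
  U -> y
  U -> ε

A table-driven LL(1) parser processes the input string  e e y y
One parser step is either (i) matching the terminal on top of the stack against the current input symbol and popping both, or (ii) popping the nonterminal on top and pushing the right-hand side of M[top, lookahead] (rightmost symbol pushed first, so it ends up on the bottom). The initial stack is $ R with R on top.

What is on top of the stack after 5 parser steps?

U

step 1: stack=$ R  input=e e y y $  — expand R -> e T U
step 2: stack=$ U T e  input=e e y y $  — match e
step 3: stack=$ U T  input=e y y $  — expand T -> e y
step 4: stack=$ U y e  input=e y y $  — match e
step 5: stack=$ U y  input=y y $  — match y
Stack after step 5: $ U (top = U).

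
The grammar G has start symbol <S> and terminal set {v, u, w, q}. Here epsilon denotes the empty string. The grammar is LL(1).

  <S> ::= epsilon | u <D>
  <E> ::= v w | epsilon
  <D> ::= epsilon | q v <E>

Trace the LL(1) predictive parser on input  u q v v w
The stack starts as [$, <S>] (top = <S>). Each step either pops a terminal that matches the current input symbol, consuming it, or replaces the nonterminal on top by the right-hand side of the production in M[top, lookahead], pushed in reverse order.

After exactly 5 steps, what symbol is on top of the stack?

     Stack      Input        Action
  1  $ <S>      u q v v w $  expand <S> ::= u <D>
  2  $ <D> u    u q v v w $  match u
  3  $ <D>      q v v w $    expand <D> ::= q v <E>
  4  $ <E> v q  q v v w $    match q
  5  $ <E> v    v v w $      match v
Stack after step 5: $ <E> (top = <E>).

<E>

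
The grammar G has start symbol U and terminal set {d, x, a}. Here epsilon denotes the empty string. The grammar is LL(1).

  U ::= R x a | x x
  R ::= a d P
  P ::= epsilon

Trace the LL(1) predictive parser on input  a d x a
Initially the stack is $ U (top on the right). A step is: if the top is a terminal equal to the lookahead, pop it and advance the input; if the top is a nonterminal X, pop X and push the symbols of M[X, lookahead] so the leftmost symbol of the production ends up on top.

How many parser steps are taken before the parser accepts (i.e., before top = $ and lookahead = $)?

7

step 1: stack=$ U  input=a d x a $  — expand U ::= R x a
step 2: stack=$ a x R  input=a d x a $  — expand R ::= a d P
step 3: stack=$ a x P d a  input=a d x a $  — match a
step 4: stack=$ a x P d  input=d x a $  — match d
step 5: stack=$ a x P  input=x a $  — expand P ::= epsilon
step 6: stack=$ a x  input=x a $  — match x
step 7: stack=$ a  input=a $  — match a
Accept reached after 7 steps.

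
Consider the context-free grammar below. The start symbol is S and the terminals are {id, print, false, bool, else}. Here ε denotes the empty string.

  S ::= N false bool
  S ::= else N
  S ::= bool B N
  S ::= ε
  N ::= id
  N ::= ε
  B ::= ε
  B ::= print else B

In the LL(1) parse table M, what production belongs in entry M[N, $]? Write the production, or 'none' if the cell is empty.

FIRST(N) = {ε, id}
FIRST(B) = {ε, print}
FIRST(S) = {ε, bool, else, false, id}  (via N false bool)
FOLLOW(S) includes $ since S is the start symbol.
FOLLOW(S): S appears on no right-hand side. Thus FOLLOW(S) = {$}.
FOLLOW(N): in S::=N false bool, N is followed by false bool with FIRST {false}; in S::=else N, the suffix after N is empty, so FOLLOW(N) ⊇ FOLLOW(S) = {$}; in S::=bool B N, the suffix after N is empty, so FOLLOW(N) ⊇ FOLLOW(S) = {$}. Thus FOLLOW(N) = {$, false}.
For N ::= id: FIRST(id) = {id}, so it goes in M[N, t] for t ∈ {id}.
For N ::= ε: FIRST(ε) = {ε}, so it goes in M[N, t] for t ∈ {}; since ε ∈ FIRST, also for every t ∈ FOLLOW(N) = {$, false}.

N ::= ε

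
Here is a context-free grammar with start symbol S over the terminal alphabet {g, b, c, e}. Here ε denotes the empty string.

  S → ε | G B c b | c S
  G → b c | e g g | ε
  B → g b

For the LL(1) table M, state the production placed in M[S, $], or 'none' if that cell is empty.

S → ε

FIRST(G) = {ε, b, e}
FIRST(B) = {g}
FIRST(S) = {ε, b, c, e, g}  (via G B c b)
FOLLOW(S) includes $ since S is the start symbol.
FOLLOW(S): in S→c S, the suffix after S is empty (adds nothing new). Thus FOLLOW(S) = {$}.
For S → ε: FIRST(ε) = {ε}, so it goes in M[S, t] for t ∈ {}; since ε ∈ FIRST, also for every t ∈ FOLLOW(S) = {$}.
For S → G B c b: FIRST(G B c b) = {b, e, g}, so it goes in M[S, t] for t ∈ {b, e, g}.
For S → c S: FIRST(c S) = {c}, so it goes in M[S, t] for t ∈ {c}.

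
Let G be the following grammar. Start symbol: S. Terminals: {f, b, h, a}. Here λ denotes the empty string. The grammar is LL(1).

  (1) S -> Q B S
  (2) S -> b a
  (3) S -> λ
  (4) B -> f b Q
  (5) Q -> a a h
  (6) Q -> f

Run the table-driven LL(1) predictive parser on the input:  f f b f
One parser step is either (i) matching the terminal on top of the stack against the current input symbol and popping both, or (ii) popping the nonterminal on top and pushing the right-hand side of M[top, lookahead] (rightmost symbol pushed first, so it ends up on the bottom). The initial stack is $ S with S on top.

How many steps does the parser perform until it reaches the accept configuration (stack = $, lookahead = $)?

     Stack      Input      Action
  1  $ S        f f b f $  expand S -> Q B S
  2  $ S B Q    f f b f $  expand Q -> f
  3  $ S B f    f f b f $  match f
  4  $ S B      f b f $    expand B -> f b Q
  5  $ S Q b f  f b f $    match f
  6  $ S Q b    b f $      match b
  7  $ S Q      f $        expand Q -> f
  8  $ S f      f $        match f
  9  $ S        $          expand S -> λ
Accept reached after 9 steps.

9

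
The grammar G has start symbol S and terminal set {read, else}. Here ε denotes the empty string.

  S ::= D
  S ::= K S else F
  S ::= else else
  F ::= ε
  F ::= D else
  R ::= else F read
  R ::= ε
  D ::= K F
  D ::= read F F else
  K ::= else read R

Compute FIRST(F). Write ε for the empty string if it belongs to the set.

FIRST(R) = {ε, else}
FIRST(K) = {else}
FIRST(D) = {else, read}  (via K F)
FIRST(S) = {else, read}  (via D, K S else F)
FIRST(F) = {ε, else, read}  (via D else)

{ε, else, read}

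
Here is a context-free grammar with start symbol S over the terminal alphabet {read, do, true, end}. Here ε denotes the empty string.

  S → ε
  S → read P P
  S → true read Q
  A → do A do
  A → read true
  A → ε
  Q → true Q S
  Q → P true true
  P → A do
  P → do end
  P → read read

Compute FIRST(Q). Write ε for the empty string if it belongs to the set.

FIRST(S): from S→ε we get {ε}; from S→read P P we get {read}; from S→true read Q we get {true}. So FIRST(S) = {ε, read, true}.
FIRST(A): from A→do A do we get {do}; from A→read true we get {read}; from A→ε we get {ε}. So FIRST(A) = {ε, do, read}.
FIRST(P): from P→A do we get {do, read}; from P→do end we get {do}; from P→read read we get {read}. So FIRST(P) = {do, read}.
FIRST(Q): from Q→true Q S we get {true}; from Q→P true true we get {do, read}. So FIRST(Q) = {do, read, true}.

{do, read, true}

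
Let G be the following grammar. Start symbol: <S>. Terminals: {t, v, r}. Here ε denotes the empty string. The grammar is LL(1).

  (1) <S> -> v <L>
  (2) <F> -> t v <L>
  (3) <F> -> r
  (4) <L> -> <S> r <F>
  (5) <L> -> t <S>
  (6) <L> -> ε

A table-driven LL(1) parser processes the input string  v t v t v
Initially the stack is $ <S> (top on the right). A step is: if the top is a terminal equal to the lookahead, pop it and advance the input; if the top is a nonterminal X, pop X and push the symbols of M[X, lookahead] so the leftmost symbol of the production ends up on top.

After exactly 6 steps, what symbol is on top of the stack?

     Stack    Input        Action
  1  $ <S>    v t v t v $  expand <S> -> v <L>
  2  $ <L> v  v t v t v $  match v
  3  $ <L>    t v t v $    expand <L> -> t <S>
  4  $ <S> t  t v t v $    match t
  5  $ <S>    v t v $      expand <S> -> v <L>
  6  $ <L> v  v t v $      match v
Stack after step 6: $ <L> (top = <L>).

<L>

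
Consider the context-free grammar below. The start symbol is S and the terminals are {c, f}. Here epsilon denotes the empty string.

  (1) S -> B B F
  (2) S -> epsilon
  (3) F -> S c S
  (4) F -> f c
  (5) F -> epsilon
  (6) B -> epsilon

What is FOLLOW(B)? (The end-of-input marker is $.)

FIRST(B) = {epsilon}
FIRST(S) = {epsilon, c, f}  (via B B F)
FIRST(F) = {epsilon, c, f}  (via S c S)
FOLLOW(S) includes $ since S is the start symbol.
FOLLOW(S): in F->S c S (occurrence 1), S is followed by c S with FIRST {c}; in F->S c S (occurrence 2), the suffix after S is empty, so FOLLOW(S) ⊇ FOLLOW(F) = {$, c}. Thus FOLLOW(S) = {$, c}.
FOLLOW(F): in S->B B F, the suffix after F is empty, so FOLLOW(F) ⊇ FOLLOW(S) = {$, c}. Thus FOLLOW(F) = {$, c}.
FOLLOW(B): in S->B B F (occurrence 1), B is followed by B F with FIRST {epsilon, c, f}; in S->B B F (occurrence 1), the suffix after B is nullable, so FOLLOW(B) ⊇ FOLLOW(S) = {$, c}; in S->B B F (occurrence 2), B is followed by F with FIRST {epsilon, c, f}; in S->B B F (occurrence 2), the suffix after B is nullable, so FOLLOW(B) ⊇ FOLLOW(S) = {$, c}. Thus FOLLOW(B) = {$, c, f}.

{$, c, f}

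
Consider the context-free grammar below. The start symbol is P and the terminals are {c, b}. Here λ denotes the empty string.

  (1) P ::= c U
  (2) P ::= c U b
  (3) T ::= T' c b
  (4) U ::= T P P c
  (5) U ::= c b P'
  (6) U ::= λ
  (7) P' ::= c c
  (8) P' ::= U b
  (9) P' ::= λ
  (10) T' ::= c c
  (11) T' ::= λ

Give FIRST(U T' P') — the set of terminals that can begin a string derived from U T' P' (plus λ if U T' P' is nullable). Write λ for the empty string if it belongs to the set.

FIRST(P) = {c}
FIRST(T') = {λ, c}
FIRST(T) = {c}  (via T' c b)
FIRST(U) = {λ, c}  (via T P P c)
FIRST(P') = {λ, b, c}  (via U b)
FIRST(U T' P'): take FIRST of each symbol in turn, carrying on past any symbol whose FIRST contains λ; result {λ, b, c}.

{λ, b, c}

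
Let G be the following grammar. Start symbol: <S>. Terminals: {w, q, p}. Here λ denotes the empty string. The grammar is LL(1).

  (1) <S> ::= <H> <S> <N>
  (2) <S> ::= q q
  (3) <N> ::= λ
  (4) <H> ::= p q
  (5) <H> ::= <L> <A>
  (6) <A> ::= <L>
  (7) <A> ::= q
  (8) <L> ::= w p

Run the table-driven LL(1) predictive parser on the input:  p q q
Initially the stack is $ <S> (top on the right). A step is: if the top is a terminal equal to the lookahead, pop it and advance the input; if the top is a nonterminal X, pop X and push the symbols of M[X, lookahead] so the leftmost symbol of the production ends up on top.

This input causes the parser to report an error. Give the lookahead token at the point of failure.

$

step 1: stack=$ <S>  input=p q q $  — expand <S> ::= <H> <S> <N>
step 2: stack=$ <N> <S> <H>  input=p q q $  — expand <H> ::= p q
step 3: stack=$ <N> <S> q p  input=p q q $  — match p
step 4: stack=$ <N> <S> q  input=q q $  — match q
step 5: stack=$ <N> <S>  input=q $  — expand <S> ::= q q
step 6: stack=$ <N> q q  input=q $  — match q
step 7: stack=$ <N> q  input=$  — error: top is terminal q but lookahead is $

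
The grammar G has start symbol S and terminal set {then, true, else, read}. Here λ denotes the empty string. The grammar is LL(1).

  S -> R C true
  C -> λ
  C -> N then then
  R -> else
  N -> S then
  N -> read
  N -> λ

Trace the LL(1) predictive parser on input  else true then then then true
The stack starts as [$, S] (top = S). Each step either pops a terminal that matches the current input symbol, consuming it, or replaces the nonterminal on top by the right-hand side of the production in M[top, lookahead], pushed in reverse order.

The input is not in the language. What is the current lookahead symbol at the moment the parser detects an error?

then

     Stack          Input                            Action
  1  $ S            else true then then then true $  expand S -> R C true
  2  $ true C R     else true then then then true $  expand R -> else
  3  $ true C else  else true then then then true $  match else
  4  $ true C       true then then then true $       expand C -> λ
  5  $ true         true then then then true $       match true
  6  $              then then then true $            error: stack empty but input remains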